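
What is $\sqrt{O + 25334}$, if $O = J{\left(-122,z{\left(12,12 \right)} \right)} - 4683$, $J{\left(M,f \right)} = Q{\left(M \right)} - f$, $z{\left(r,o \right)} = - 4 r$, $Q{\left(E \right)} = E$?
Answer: $19 \sqrt{57} \approx 143.45$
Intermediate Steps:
$J{\left(M,f \right)} = M - f$
$O = -4757$ ($O = \left(-122 - \left(-4\right) 12\right) - 4683 = \left(-122 - -48\right) - 4683 = \left(-122 + 48\right) - 4683 = -74 - 4683 = -4757$)
$\sqrt{O + 25334} = \sqrt{-4757 + 25334} = \sqrt{20577} = 19 \sqrt{57}$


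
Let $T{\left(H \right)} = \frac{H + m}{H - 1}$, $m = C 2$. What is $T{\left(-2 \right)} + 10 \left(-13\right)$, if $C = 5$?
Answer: $- \frac{398}{3} \approx -132.67$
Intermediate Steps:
$m = 10$ ($m = 5 \cdot 2 = 10$)
$T{\left(H \right)} = \frac{10 + H}{-1 + H}$ ($T{\left(H \right)} = \frac{H + 10}{H - 1} = \frac{10 + H}{-1 + H}$)
$T{\left(-2 \right)} + 10 \left(-13\right) = \frac{10 - 2}{-1 - 2} + 10 \left(-13\right) = \frac{1}{-3} \cdot 8 - 130 = \left(- \frac{1}{3}\right) 8 - 130 = - \frac{8}{3} - 130 = - \frac{398}{3}$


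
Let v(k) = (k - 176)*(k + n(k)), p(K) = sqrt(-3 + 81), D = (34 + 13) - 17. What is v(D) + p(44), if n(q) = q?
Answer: -8760 + sqrt(78) ≈ -8751.2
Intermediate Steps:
D = 30 (D = 47 - 17 = 30)
p(K) = sqrt(78)
v(k) = 2*k*(-176 + k) (v(k) = (k - 176)*(k + k) = (-176 + k)*(2*k) = 2*k*(-176 + k))
v(D) + p(44) = 2*30*(-176 + 30) + sqrt(78) = 2*30*(-146) + sqrt(78) = -8760 + sqrt(78)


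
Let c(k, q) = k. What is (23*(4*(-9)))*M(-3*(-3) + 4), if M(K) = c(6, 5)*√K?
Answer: -4968*√13 ≈ -17912.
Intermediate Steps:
M(K) = 6*√K
(23*(4*(-9)))*M(-3*(-3) + 4) = (23*(4*(-9)))*(6*√(-3*(-3) + 4)) = (23*(-36))*(6*√(9 + 4)) = -4968*√13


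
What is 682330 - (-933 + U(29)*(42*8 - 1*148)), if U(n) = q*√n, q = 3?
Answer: 683263 - 564*√29 ≈ 6.8023e+5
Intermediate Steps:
U(n) = 3*√n
682330 - (-933 + U(29)*(42*8 - 1*148)) = 682330 - (-933 + (3*√29)*(42*8 - 1*148)) = 682330 - (-933 + (3*√29)*(336 - 148)) = 682330 - (-933 + (3*√29)*188) = 682330 - (-933 + 564*√29) = 682330 + (933 - 564*√29) = 683263 - 564*√29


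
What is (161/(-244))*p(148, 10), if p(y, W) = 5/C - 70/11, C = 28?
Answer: 43815/10736 ≈ 4.0811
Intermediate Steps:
p(y, W) = -1905/308 (p(y, W) = 5/28 - 70/11 = -1905/308)
(161/(-244))*p(148, 10) = (161/(-244))*(-1905/308) = (161*(-1/244))*(-1905/308) = -161/244*(-1905/308) = 43815/10736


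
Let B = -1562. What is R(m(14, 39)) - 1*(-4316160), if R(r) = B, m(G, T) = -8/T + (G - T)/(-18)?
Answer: 4314598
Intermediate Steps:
m(G, T) = -8/T - G/18 + T/18 (m(G, T) = -8/T + (G - T)*(-1/18) = -8/T + (-G/18 + T/18) = -8/T - G/18 + T/18)
R(r) = -1562
R(m(14, 39)) - 1*(-4316160) = -1562 - 1*(-4316160) = -1562 + 4316160 = 4314598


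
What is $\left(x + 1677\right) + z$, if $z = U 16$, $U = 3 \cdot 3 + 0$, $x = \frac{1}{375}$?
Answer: $\frac{682876}{375} \approx 1821.0$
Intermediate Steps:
$x = \frac{1}{375} \approx 0.0026667$
$U = 9$ ($U = 9 + 0 = 9$)
$z = 144$ ($z = 9 \cdot 16 = 144$)
$\left(x + 1677\right) + z = \left(\frac{1}{375} + 1677\right) + 144 = \frac{628876}{375} + 144 = \frac{682876}{375}$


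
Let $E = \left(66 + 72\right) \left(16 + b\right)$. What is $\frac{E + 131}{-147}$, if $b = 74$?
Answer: $- \frac{1793}{21} \approx -85.381$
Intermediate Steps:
$E = 12420$ ($E = \left(66 + 72\right) \left(16 + 74\right) = 138 \cdot 90 = 12420$)
$\frac{E + 131}{-147} = \frac{12420 + 131}{-147} = 12551 \left(- \frac{1}{147}\right) = - \frac{1793}{21}$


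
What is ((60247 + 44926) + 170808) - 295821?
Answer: -19840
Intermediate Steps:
((60247 + 44926) + 170808) - 295821 = (105173 + 170808) - 295821 = 275981 - 295821 = -19840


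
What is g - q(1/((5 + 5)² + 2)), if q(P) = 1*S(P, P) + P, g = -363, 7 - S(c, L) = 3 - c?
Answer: -18718/51 ≈ -367.02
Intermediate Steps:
S(c, L) = 4 + c (S(c, L) = 7 - (3 - c) = 7 + (-3 + c) = 4 + c)
q(P) = 4 + 2*P (q(P) = 1*(4 + P) + P = (4 + P) + P = 4 + 2*P)
g - q(1/((5 + 5)² + 2)) = -363 - (4 + 2/((5 + 5)² + 2)) = -363 - (4 + 2/(10² + 2)) = -363 - (4 + 2/(100 + 2)) = -363 - (4 + 2/102) = -363 - (4 + 2*(1/102)) = -363 - (4 + 1/51) = -363 - 1*205/51 = -363 - 205/51 = -18718/51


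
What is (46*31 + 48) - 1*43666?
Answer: -42192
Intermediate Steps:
(46*31 + 48) - 1*43666 = (1426 + 48) - 43666 = 1474 - 43666 = -42192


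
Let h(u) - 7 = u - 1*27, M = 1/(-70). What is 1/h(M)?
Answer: -70/1401 ≈ -0.049964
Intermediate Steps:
M = -1/70 ≈ -0.014286
h(u) = -20 + u (h(u) = 7 + (u - 1*27) = 7 + (u - 27) = 7 + (-27 + u) = -20 + u)
1/h(M) = 1/(-20 - 1/70) = 1/(-1401/70) = -70/1401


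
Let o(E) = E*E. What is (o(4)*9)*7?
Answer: 1008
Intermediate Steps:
o(E) = E**2
(o(4)*9)*7 = (4**2*9)*7 = (16*9)*7 = 144*7 = 1008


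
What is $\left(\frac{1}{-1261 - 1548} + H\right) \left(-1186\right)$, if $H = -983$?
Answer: $\frac{3274840128}{2809} \approx 1.1658 \cdot 10^{6}$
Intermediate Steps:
$\left(\frac{1}{-1261 - 1548} + H\right) \left(-1186\right) = \left(\frac{1}{-1261 - 1548} - 983\right) \left(-1186\right) = \left(\frac{1}{-2809} - 983\right) \left(-1186\right) = \left(- \frac{1}{2809} - 983\right) \left(-1186\right) = \left(- \frac{2761248}{2809}\right) \left(-1186\right) = \frac{3274840128}{2809}$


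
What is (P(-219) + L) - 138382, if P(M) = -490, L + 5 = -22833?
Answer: -161710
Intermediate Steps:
L = -22838 (L = -5 - 22833 = -22838)
(P(-219) + L) - 138382 = (-490 - 22838) - 138382 = -23328 - 138382 = -161710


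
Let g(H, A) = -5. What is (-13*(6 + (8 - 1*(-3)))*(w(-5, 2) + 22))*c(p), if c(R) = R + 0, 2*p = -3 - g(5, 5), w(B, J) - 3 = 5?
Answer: -6630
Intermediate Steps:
w(B, J) = 8 (w(B, J) = 3 + 5 = 8)
p = 1 (p = (-3 - 1*(-5))/2 = (-3 + 5)/2 = (½)*2 = 1)
c(R) = R
(-13*(6 + (8 - 1*(-3)))*(w(-5, 2) + 22))*c(p) = -13*(6 + (8 - 1*(-3)))*(8 + 22)*1 = -13*(6 + (8 + 3))*30*1 = -13*(6 + 11)*30*1 = -221*30*1 = -13*510*1 = -6630*1 = -6630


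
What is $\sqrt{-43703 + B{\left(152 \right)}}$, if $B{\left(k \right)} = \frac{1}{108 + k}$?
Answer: $\frac{3 i \sqrt{82064515}}{130} \approx 209.05 i$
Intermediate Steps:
$\sqrt{-43703 + B{\left(152 \right)}} = \sqrt{-43703 + \frac{1}{108 + 152}} = \sqrt{-43703 + \frac{1}{260}} = \sqrt{- \frac{11362779}{260}} = \frac{3 i \sqrt{82064515}}{130}$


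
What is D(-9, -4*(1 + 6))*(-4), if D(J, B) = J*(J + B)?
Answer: -1332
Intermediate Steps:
D(J, B) = J*(B + J)
D(-9, -4*(1 + 6))*(-4) = -9*(-4*(1 + 6) - 9)*(-4) = -9*(-4*7 - 9)*(-4) = -9*(-28 - 9)*(-4) = -9*(-37)*(-4) = 333*(-4) = -1332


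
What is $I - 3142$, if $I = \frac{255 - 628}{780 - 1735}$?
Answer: $- \frac{3000237}{955} \approx -3141.6$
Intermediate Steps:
$I = \frac{373}{955}$ ($I = - \frac{373}{-955} = \left(-373\right) \left(- \frac{1}{955}\right) = \frac{373}{955} \approx 0.39058$)
$I - 3142 = \frac{373}{955} - 3142 = - \frac{3000237}{955}$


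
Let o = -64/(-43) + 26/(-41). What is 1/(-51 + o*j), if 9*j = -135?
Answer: -1763/112503 ≈ -0.015671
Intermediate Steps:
j = -15 (j = (⅑)*(-135) = -15)
o = 1506/1763 (o = -64*(-1/43) + 26*(-1/41) = 64/43 - 26/41 = 1506/1763 ≈ 0.85423)
1/(-51 + o*j) = 1/(-51 + (1506/1763)*(-15)) = 1/(-51 - 22590/1763) = 1/(-112503/1763) = -1763/112503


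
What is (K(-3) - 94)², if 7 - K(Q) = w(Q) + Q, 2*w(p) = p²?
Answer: 31329/4 ≈ 7832.3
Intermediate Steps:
w(p) = p²/2
K(Q) = 7 - Q - Q²/2 (K(Q) = 7 - (Q²/2 + Q) = 7 - (Q + Q²/2) = 7 + (-Q - Q²/2) = 7 - Q - Q²/2)
(K(-3) - 94)² = ((7 - 1*(-3) - ½*(-3)²) - 94)² = ((7 + 3 - ½*9) - 94)² = ((7 + 3 - 9/2) - 94)² = (11/2 - 94)² = (-177/2)² = 31329/4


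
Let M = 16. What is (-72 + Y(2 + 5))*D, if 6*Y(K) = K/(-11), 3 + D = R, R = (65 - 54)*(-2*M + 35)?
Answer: -23795/11 ≈ -2163.2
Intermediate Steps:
R = 33 (R = (65 - 54)*(-2*16 + 35) = 11*(-32 + 35) = 11*3 = 33)
D = 30 (D = -3 + 33 = 30)
Y(K) = -K/66 (Y(K) = (K/(-11))/6 = (K*(-1/11))/6 = (-K/11)/6 = -K/66)
(-72 + Y(2 + 5))*D = (-72 - (2 + 5)/66)*30 = (-72 - 1/66*7)*30 = (-72 - 7/66)*30 = -4759/66*30 = -23795/11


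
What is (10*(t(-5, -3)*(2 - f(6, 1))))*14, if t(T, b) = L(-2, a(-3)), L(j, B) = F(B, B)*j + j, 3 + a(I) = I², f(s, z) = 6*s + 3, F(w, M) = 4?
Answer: 51800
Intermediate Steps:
f(s, z) = 3 + 6*s
a(I) = -3 + I²
L(j, B) = 5*j (L(j, B) = 4*j + j = 5*j)
t(T, b) = -10 (t(T, b) = 5*(-2) = -10)
(10*(t(-5, -3)*(2 - f(6, 1))))*14 = (10*(-10*(2 - (3 + 6*6))))*14 = (10*(-10*(2 - (3 + 36))))*14 = (10*(-10*(2 - 1*39)))*14 = (10*(-10*(2 - 39)))*14 = (10*(-10*(-37)))*14 = (10*370)*14 = 3700*14 = 51800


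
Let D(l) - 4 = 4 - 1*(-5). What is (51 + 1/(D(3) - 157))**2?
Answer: 53919649/20736 ≈ 2600.3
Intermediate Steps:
D(l) = 13 (D(l) = 4 + (4 - 1*(-5)) = 4 + (4 + 5) = 4 + 9 = 13)
(51 + 1/(D(3) - 157))**2 = (51 + 1/(13 - 157))**2 = (51 + 1/(-144))**2 = (51 - 1/144)**2 = (7343/144)**2 = 53919649/20736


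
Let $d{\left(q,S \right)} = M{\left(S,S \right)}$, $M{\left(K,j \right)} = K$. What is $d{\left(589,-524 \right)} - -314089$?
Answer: $313565$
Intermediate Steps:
$d{\left(q,S \right)} = S$
$d{\left(589,-524 \right)} - -314089 = -524 - -314089 = -524 + 314089 = 313565$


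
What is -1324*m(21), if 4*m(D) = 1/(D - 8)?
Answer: -331/13 ≈ -25.462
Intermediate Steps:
m(D) = 1/(4*(-8 + D)) (m(D) = 1/(4*(D - 8)) = 1/(4*(-8 + D)))
-1324*m(21) = -331/(-8 + 21) = -331/13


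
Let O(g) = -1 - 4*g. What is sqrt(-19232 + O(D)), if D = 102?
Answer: I*sqrt(19641) ≈ 140.15*I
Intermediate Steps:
sqrt(-19232 + O(D)) = sqrt(-19232 + (-1 - 4*102)) = sqrt(-19232 + (-1 - 408)) = sqrt(-19232 - 409) = sqrt(-19641) = I*sqrt(19641)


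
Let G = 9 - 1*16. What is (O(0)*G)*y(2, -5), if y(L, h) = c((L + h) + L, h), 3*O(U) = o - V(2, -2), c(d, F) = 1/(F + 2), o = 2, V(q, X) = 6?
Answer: -28/9 ≈ -3.1111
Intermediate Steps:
G = -7 (G = 9 - 16 = -7)
c(d, F) = 1/(2 + F)
O(U) = -4/3 (O(U) = (2 - 1*6)/3 = (2 - 6)/3 = (⅓)*(-4) = -4/3)
y(L, h) = 1/(2 + h)
(O(0)*G)*y(2, -5) = (-4/3*(-7))/(2 - 5) = (28/3)/(-3) = (28/3)*(-⅓) = -28/9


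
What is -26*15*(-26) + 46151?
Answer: 56291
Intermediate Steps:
-26*15*(-26) + 46151 = -390*(-26) + 46151 = 10140 + 46151 = 56291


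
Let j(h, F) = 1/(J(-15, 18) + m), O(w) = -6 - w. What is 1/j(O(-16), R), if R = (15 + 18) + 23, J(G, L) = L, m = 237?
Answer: 255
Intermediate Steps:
R = 56 (R = 33 + 23 = 56)
j(h, F) = 1/255 (j(h, F) = 1/(18 + 237) = 1/255)
1/j(O(-16), R) = 1/(1/255) = 255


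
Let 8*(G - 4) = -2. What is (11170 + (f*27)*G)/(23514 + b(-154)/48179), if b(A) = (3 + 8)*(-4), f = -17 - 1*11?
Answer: 401571965/1132880962 ≈ 0.35447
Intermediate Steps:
G = 15/4 (G = 4 + (⅛)*(-2) = 4 - ¼ = 15/4 ≈ 3.7500)
f = -28 (f = -17 - 11 = -28)
b(A) = -44 (b(A) = 11*(-4) = -44)
(11170 + (f*27)*G)/(23514 + b(-154)/48179) = (11170 - 28*27*(15/4))/(23514 - 44/48179) = (11170 - 756*15/4)/(23514 - 44*1/48179) = (11170 - 2835)/(23514 - 44/48179) = 8335/(1132880962/48179) = 8335*(48179/1132880962) = 401571965/1132880962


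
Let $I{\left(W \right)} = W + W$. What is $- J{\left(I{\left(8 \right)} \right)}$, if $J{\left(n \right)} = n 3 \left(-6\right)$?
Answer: $288$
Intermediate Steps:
$I{\left(W \right)} = 2 W$
$J{\left(n \right)} = - 18 n$ ($J{\left(n \right)} = 3 n \left(-6\right) = - 18 n$)
$- J{\left(I{\left(8 \right)} \right)} = - \left(-18\right) 2 \cdot 8 = - \left(-18\right) 16 = \left(-1\right) \left(-288\right) = 288$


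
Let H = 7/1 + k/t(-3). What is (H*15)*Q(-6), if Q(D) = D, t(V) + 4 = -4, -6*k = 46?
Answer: -2865/4 ≈ -716.25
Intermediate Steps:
k = -23/3 (k = -⅙*46 = -23/3 ≈ -7.6667)
t(V) = -8 (t(V) = -4 - 4 = -8)
H = 191/24 (H = 7/1 - 23/3/(-8) = 7*1 - 23/3*(-⅛) = 7 + 23/24 = 191/24 ≈ 7.9583)
(H*15)*Q(-6) = ((191/24)*15)*(-6) = (955/8)*(-6) = -2865/4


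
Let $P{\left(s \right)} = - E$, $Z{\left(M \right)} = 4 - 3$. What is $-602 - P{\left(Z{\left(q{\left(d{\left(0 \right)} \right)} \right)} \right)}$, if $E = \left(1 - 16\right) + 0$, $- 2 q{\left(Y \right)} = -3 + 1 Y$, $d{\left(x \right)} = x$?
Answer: $-617$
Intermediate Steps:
$q{\left(Y \right)} = \frac{3}{2} - \frac{Y}{2}$ ($q{\left(Y \right)} = - \frac{-3 + 1 Y}{2} = - \frac{-3 + Y}{2} = \frac{3}{2} - \frac{Y}{2}$)
$E = -15$ ($E = -15 + 0 = -15$)
$Z{\left(M \right)} = 1$ ($Z{\left(M \right)} = 4 - 3 = 1$)
$P{\left(s \right)} = 15$ ($P{\left(s \right)} = \left(-1\right) \left(-15\right) = 15$)
$-602 - P{\left(Z{\left(q{\left(d{\left(0 \right)} \right)} \right)} \right)} = -602 - 15 = -617$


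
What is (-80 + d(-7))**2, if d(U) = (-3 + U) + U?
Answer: 9409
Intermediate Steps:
d(U) = -3 + 2*U
(-80 + d(-7))**2 = (-80 + (-3 + 2*(-7)))**2 = (-80 + (-3 - 14))**2 = (-80 - 17)**2 = (-97)**2 = 9409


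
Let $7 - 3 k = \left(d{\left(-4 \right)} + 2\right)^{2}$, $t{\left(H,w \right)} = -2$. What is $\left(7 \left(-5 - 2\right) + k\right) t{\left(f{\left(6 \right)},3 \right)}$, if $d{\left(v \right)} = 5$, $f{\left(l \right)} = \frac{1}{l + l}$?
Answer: $126$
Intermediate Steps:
$f{\left(l \right)} = \frac{1}{2 l}$
$k = -14$ ($k = \frac{7}{3} - \frac{\left(5 + 2\right)^{2}}{3} = \frac{7}{3} - \frac{7^{2}}{3} = \frac{7}{3} - \frac{49}{3} = -14$)
$\left(7 \left(-5 - 2\right) + k\right) t{\left(f{\left(6 \right)},3 \right)} = \left(7 \left(-5 - 2\right) - 14\right) \left(-2\right) = \left(7 \left(-7\right) - 14\right) \left(-2\right) = \left(-49 - 14\right) \left(-2\right) = \left(-63\right) \left(-2\right) = 126$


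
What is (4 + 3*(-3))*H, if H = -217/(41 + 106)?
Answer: 155/21 ≈ 7.3810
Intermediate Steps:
H = -31/21 (H = -217/147 = -217*1/147 = -31/21 ≈ -1.4762)
(4 + 3*(-3))*H = (4 + 3*(-3))*(-31/21) = (4 - 9)*(-31/21) = -5*(-31/21) = 155/21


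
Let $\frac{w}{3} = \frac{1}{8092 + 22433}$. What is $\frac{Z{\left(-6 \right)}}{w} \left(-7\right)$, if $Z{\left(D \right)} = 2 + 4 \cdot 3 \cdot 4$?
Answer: $-3561250$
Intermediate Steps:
$Z{\left(D \right)} = 50$ ($Z{\left(D \right)} = 2 + 12 \cdot 4 = 2 + 48 = 50$)
$w = \frac{1}{10175}$ ($w = \frac{3}{8092 + 22433} = \frac{3}{30525} = 3 \cdot \frac{1}{30525} = \frac{1}{10175} \approx 9.828 \cdot 10^{-5}$)
$\frac{Z{\left(-6 \right)}}{w} \left(-7\right) = 50 \frac{1}{\frac{1}{10175}} \left(-7\right) = 50 \cdot 10175 \left(-7\right) = 508750 \left(-7\right) = -3561250$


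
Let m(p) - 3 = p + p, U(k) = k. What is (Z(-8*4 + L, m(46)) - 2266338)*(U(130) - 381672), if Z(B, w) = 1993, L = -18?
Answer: 863942719990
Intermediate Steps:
m(p) = 3 + 2*p (m(p) = 3 + (p + p) = 3 + 2*p)
(Z(-8*4 + L, m(46)) - 2266338)*(U(130) - 381672) = (1993 - 2266338)*(130 - 381672) = -2264345*(-381542) = 863942719990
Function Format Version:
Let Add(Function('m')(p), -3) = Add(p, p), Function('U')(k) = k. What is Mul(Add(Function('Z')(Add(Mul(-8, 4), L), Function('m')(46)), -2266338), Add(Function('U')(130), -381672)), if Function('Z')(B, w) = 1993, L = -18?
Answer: 863942719990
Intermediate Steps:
Function('m')(p) = Add(3, Mul(2, p)) (Function('m')(p) = Add(3, Add(p, p)) = Add(3, Mul(2, p)))
Mul(Add(Function('Z')(Add(Mul(-8, 4), L), Function('m')(46)), -2266338), Add(Function('U')(130), -381672)) = Mul(Add(1993, -2266338), Add(130, -381672)) = Mul(-2264345, -381542) = 863942719990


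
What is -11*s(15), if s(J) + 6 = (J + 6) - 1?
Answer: -154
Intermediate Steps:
s(J) = -1 + J (s(J) = -6 + ((J + 6) - 1) = -6 + ((6 + J) - 1) = -6 + (5 + J) = -1 + J)
-11*s(15) = -11*(-1 + 15) = -11*14 = -154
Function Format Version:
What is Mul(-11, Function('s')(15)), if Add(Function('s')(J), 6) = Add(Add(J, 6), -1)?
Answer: -154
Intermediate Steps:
Function('s')(J) = Add(-1, J) (Function('s')(J) = Add(-6, Add(Add(J, 6), -1)) = Add(-6, Add(Add(6, J), -1)) = Add(-6, Add(5, J)) = Add(-1, J))
Mul(-11, Function('s')(15)) = Mul(-11, Add(-1, 15)) = Mul(-11, 14) = -154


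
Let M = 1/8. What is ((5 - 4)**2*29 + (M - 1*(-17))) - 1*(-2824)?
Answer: 22961/8 ≈ 2870.1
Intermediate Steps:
M = 1/8 ≈ 0.12500
((5 - 4)**2*29 + (M - 1*(-17))) - 1*(-2824) = ((5 - 4)**2*29 + (1/8 - 1*(-17))) - 1*(-2824) = (1**2*29 + (1/8 + 17)) + 2824 = (1*29 + 137/8) + 2824 = (29 + 137/8) + 2824 = 369/8 + 2824 = 22961/8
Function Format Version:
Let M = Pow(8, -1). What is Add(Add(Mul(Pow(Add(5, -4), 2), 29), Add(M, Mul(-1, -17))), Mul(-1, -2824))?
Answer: Rational(22961, 8) ≈ 2870.1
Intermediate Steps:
M = Rational(1, 8) ≈ 0.12500
Add(Add(Mul(Pow(Add(5, -4), 2), 29), Add(M, Mul(-1, -17))), Mul(-1, -2824)) = Add(Add(Mul(Pow(Add(5, -4), 2), 29), Add(Rational(1, 8), Mul(-1, -17))), Mul(-1, -2824)) = Add(Add(Mul(Pow(1, 2), 29), Add(Rational(1, 8), 17)), 2824) = Add(Add(Mul(1, 29), Rational(137, 8)), 2824) = Add(Add(29, Rational(137, 8)), 2824) = Add(Rational(369, 8), 2824) = Rational(22961, 8)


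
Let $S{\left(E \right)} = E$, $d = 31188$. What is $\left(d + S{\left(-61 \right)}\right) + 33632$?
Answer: $64759$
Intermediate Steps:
$\left(d + S{\left(-61 \right)}\right) + 33632 = \left(31188 - 61\right) + 33632 = 31127 + 33632 = 64759$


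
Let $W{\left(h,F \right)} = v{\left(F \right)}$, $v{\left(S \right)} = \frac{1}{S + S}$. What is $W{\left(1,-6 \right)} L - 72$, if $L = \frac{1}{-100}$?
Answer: $- \frac{86399}{1200} \approx -71.999$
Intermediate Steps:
$L = - \frac{1}{100} \approx -0.01$
$v{\left(S \right)} = \frac{1}{2 S}$
$W{\left(h,F \right)} = \frac{1}{2 F}$
$W{\left(1,-6 \right)} L - 72 = \frac{1}{2 \left(-6\right)} \left(- \frac{1}{100}\right) - 72 = \frac{1}{2} \left(- \frac{1}{6}\right) \left(- \frac{1}{100}\right) - 72 = \left(- \frac{1}{12}\right) \left(- \frac{1}{100}\right) - 72 = \frac{1}{1200} - 72 = - \frac{86399}{1200}$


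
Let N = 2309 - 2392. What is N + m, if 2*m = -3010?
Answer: -1588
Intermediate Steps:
m = -1505 (m = (½)*(-3010) = -1505)
N = -83
N + m = -83 - 1505 = -1588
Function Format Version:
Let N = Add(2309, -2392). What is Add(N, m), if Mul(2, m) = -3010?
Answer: -1588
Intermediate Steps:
m = -1505 (m = Mul(Rational(1, 2), -3010) = -1505)
N = -83
Add(N, m) = Add(-83, -1505) = -1588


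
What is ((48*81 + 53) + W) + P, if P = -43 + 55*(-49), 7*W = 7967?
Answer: 16388/7 ≈ 2341.1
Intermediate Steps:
W = 7967/7 (W = (1/7)*7967 = 7967/7 ≈ 1138.1)
P = -2738 (P = -43 - 2695 = -2738)
((48*81 + 53) + W) + P = ((48*81 + 53) + 7967/7) - 2738 = ((3888 + 53) + 7967/7) - 2738 = (3941 + 7967/7) - 2738 = 35554/7 - 2738 = 16388/7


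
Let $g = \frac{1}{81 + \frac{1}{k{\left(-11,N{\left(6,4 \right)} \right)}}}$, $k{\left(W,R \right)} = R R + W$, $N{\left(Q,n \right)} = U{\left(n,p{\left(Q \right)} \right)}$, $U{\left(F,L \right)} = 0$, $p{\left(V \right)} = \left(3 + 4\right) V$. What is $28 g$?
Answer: $\frac{154}{445} \approx 0.34607$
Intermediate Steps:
$p{\left(V \right)} = 7 V$
$N{\left(Q,n \right)} = 0$
$k{\left(W,R \right)} = W + R^{2}$ ($k{\left(W,R \right)} = R^{2} + W = W + R^{2}$)
$g = \frac{11}{890}$ ($g = \frac{1}{81 + \frac{1}{-11 + 0^{2}}} = \frac{1}{81 + \frac{1}{-11 + 0}} = \frac{1}{81 + \frac{1}{-11}} = \frac{1}{81 - \frac{1}{11}} = \frac{1}{\frac{890}{11}} = \frac{11}{890} \approx 0.01236$)
$28 g = 28 \cdot \frac{11}{890} = \frac{154}{445}$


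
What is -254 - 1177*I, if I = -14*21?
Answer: 345784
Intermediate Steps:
I = -294
-254 - 1177*I = -254 - 1177*(-294) = -254 + 346038 = 345784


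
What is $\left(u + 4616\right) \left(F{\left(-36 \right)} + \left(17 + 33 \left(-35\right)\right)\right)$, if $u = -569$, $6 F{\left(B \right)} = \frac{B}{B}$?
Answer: $- \frac{9209623}{2} \approx -4.6048 \cdot 10^{6}$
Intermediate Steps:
$F{\left(B \right)} = \frac{1}{6}$ ($F{\left(B \right)} = \frac{B \frac{1}{B}}{6} = \frac{1}{6} \cdot 1 = \frac{1}{6}$)
$\left(u + 4616\right) \left(F{\left(-36 \right)} + \left(17 + 33 \left(-35\right)\right)\right) = \left(-569 + 4616\right) \left(\frac{1}{6} + \left(17 + 33 \left(-35\right)\right)\right) = 4047 \left(\frac{1}{6} + \left(17 - 1155\right)\right) = 4047 \left(\frac{1}{6} - 1138\right) = 4047 \left(- \frac{6827}{6}\right) = - \frac{9209623}{2}$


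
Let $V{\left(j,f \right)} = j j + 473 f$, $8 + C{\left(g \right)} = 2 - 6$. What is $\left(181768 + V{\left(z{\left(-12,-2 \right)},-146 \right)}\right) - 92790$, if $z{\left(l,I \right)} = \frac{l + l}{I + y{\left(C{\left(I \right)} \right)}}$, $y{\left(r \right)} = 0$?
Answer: $20064$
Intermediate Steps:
$C{\left(g \right)} = -12$ ($C{\left(g \right)} = -8 + \left(2 - 6\right) = -8 - 4 = -12$)
$z{\left(l,I \right)} = \frac{2 l}{I}$ ($z{\left(l,I \right)} = \frac{l + l}{I + 0} = \frac{2 l}{I}$)
$V{\left(j,f \right)} = j^{2} + 473 f$
$\left(181768 + V{\left(z{\left(-12,-2 \right)},-146 \right)}\right) - 92790 = \left(181768 + \left(\left(2 \left(-12\right) \frac{1}{-2}\right)^{2} + 473 \left(-146\right)\right)\right) - 92790 = \left(181768 - \left(69058 - \left(2 \left(-12\right) \left(- \frac{1}{2}\right)\right)^{2}\right)\right) - 92790 = \left(181768 - \left(69058 - 12^{2}\right)\right) - 92790 = \left(181768 + \left(144 - 69058\right)\right) - 92790 = \left(181768 - 68914\right) - 92790 = 112854 - 92790 = 20064$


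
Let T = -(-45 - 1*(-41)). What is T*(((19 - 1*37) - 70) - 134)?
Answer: -888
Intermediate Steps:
T = 4 (T = -(-45 + 41) = -1*(-4) = 4)
T*(((19 - 1*37) - 70) - 134) = 4*(((19 - 1*37) - 70) - 134) = 4*(((19 - 37) - 70) - 134) = 4*((-18 - 70) - 134) = 4*(-88 - 134) = 4*(-222) = -888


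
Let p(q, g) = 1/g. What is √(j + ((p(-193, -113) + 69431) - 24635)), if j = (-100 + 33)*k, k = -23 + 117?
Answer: √491580849/113 ≈ 196.21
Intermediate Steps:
k = 94
j = -6298 (j = (-100 + 33)*94 = -67*94 = -6298)
√(j + ((p(-193, -113) + 69431) - 24635)) = √(-6298 + ((1/(-113) + 69431) - 24635)) = √(-6298 + ((-1/113 + 69431) - 24635)) = √(-6298 + (7845702/113 - 24635)) = √(-6298 + 5061947/113) = √(4350273/113) = √491580849/113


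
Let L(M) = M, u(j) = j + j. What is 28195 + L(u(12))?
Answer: 28219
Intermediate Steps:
u(j) = 2*j
28195 + L(u(12)) = 28195 + 2*12 = 28195 + 24 = 28219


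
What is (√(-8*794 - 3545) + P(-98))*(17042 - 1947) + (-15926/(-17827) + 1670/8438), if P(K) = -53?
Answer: -60172240746616/75212113 + 15095*I*√9897 ≈ -8.0003e+5 + 1.5017e+6*I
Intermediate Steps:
(√(-8*794 - 3545) + P(-98))*(17042 - 1947) + (-15926/(-17827) + 1670/8438) = (√(-8*794 - 3545) - 53)*(17042 - 1947) + (-15926/(-17827) + 1670/8438) = (√(-6352 - 3545) - 53)*15095 + (-15926*(-1/17827) + 1670*(1/8438)) = (√(-9897) - 53)*15095 + (15926/17827 + 835/4219) = (I*√9897 - 53)*15095 + 82077339/75212113 = (-53 + I*√9897)*15095 + 82077339/75212113 = (-800035 + 15095*I*√9897) + 82077339/75212113 = -60172240746616/75212113 + 15095*I*√9897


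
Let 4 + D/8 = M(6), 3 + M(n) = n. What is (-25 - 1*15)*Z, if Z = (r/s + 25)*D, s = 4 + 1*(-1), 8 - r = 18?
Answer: 20800/3 ≈ 6933.3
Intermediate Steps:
r = -10 (r = 8 - 1*18 = 8 - 18 = -10)
M(n) = -3 + n
s = 3 (s = 4 - 1 = 3)
D = -8 (D = -32 + 8*(-3 + 6) = -32 + 8*3 = -32 + 24 = -8)
Z = -520/3 (Z = (-10/3 + 25)*(-8) = (65/3)*(-8) = -520/3 ≈ -173.33)
(-25 - 1*15)*Z = (-25 - 1*15)*(-520/3) = (-25 - 15)*(-520/3) = -40*(-520/3) = 20800/3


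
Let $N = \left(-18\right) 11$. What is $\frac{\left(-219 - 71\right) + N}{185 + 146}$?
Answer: $- \frac{488}{331} \approx -1.4743$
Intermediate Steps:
$N = -198$
$\frac{\left(-219 - 71\right) + N}{185 + 146} = \frac{\left(-219 - 71\right) - 198}{185 + 146} = \frac{-290 - 198}{331} = \left(-488\right) \frac{1}{331} = - \frac{488}{331}$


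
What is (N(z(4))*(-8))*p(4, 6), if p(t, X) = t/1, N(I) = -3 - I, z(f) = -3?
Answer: 0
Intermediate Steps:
p(t, X) = t (p(t, X) = t*1 = t)
(N(z(4))*(-8))*p(4, 6) = ((-3 - 1*(-3))*(-8))*4 = ((-3 + 3)*(-8))*4 = (0*(-8))*4 = 0*4 = 0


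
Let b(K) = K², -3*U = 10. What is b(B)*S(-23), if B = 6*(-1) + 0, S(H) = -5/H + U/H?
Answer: 300/23 ≈ 13.043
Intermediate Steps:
U = -10/3 (U = -⅓*10 = -10/3 ≈ -3.3333)
S(H) = -25/(3*H) (S(H) = -5/H - 10/(3*H) = -25/(3*H))
B = -6 (B = -6 + 0 = -6)
b(B)*S(-23) = (-6)²*(-25/3/(-23)) = 36*(-25/3*(-1/23)) = 36*(25/69) = 300/23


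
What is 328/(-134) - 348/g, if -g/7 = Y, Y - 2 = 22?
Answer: -353/938 ≈ -0.37633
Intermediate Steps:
Y = 24 (Y = 2 + 22 = 24)
g = -168 (g = -7*24 = -168)
328/(-134) - 348/g = 328/(-134) - 348/(-168) = 328*(-1/134) - 348*(-1/168) = -164/67 + 29/14 = -353/938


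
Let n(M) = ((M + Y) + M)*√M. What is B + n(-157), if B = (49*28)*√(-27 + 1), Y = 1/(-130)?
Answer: I*(-40821*√157 + 178360*√26)/130 ≈ 3061.4*I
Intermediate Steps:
Y = -1/130 ≈ -0.0076923
B = 1372*I*√26 (B = 1372*√(-26) = 1372*(I*√26) = 1372*I*√26 ≈ 6995.9*I)
n(M) = √M*(-1/130 + 2*M) (n(M) = ((M - 1/130) + M)*√M = ((-1/130 + M) + M)*√M = (-1/130 + 2*M)*√M = √M*(-1/130 + 2*M))
B + n(-157) = 1372*I*√26 + √(-157)*(-1 + 260*(-157))/130 = 1372*I*√26 + (I*√157)*(-1 - 40820)/130 = 1372*I*√26 + (1/130)*(I*√157)*(-40821) = 1372*I*√26 - 40821*I*√157/130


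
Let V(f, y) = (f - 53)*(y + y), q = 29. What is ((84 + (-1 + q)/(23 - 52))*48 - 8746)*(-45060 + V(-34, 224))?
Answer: 11601169800/29 ≈ 4.0004e+8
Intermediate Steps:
V(f, y) = 2*y*(-53 + f) (V(f, y) = (-53 + f)*(2*y) = 2*y*(-53 + f))
((84 + (-1 + q)/(23 - 52))*48 - 8746)*(-45060 + V(-34, 224)) = ((84 + (-1 + 29)/(23 - 52))*48 - 8746)*(-45060 + 2*224*(-53 - 34)) = ((84 + 28/(-29))*48 - 8746)*(-45060 + 2*224*(-87)) = ((84 + 28*(-1/29))*48 - 8746)*(-45060 - 38976) = ((84 - 28/29)*48 - 8746)*(-84036) = ((2408/29)*48 - 8746)*(-84036) = (115584/29 - 8746)*(-84036) = -138050/29*(-84036) = 11601169800/29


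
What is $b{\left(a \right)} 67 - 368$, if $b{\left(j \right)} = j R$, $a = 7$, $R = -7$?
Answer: $-3651$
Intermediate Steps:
$b{\left(j \right)} = - 7 j$ ($b{\left(j \right)} = j \left(-7\right) = - 7 j$)
$b{\left(a \right)} 67 - 368 = \left(-7\right) 7 \cdot 67 - 368 = \left(-49\right) 67 - 368 = -3283 - 368 = -3651$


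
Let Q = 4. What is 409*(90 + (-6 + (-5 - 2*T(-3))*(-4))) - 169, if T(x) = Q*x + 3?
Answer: 12919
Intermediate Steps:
T(x) = 3 + 4*x (T(x) = 4*x + 3 = 3 + 4*x)
409*(90 + (-6 + (-5 - 2*T(-3))*(-4))) - 169 = 409*(90 + (-6 + (-5 - 2*(3 + 4*(-3)))*(-4))) - 169 = 409*(90 + (-6 + (-5 - 2*(3 - 12))*(-4))) - 169 = 409*(90 + (-6 + (-5 - 2*(-9))*(-4))) - 169 = 409*(90 + (-6 + (-5 + 18)*(-4))) - 169 = 409*(90 + (-6 + 13*(-4))) - 169 = 409*(90 + (-6 - 52)) - 169 = 409*(90 - 58) - 169 = 409*32 - 169 = 13088 - 169 = 12919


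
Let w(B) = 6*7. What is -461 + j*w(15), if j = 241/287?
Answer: -17455/41 ≈ -425.73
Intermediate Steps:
w(B) = 42
j = 241/287 (j = 241*(1/287) = 241/287 ≈ 0.83972)
-461 + j*w(15) = -461 + (241/287)*42 = -461 + 1446/41 = -17455/41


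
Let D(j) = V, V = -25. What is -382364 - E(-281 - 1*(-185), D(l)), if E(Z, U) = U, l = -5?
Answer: -382339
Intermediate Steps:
D(j) = -25
-382364 - E(-281 - 1*(-185), D(l)) = -382364 - 1*(-25) = -382364 + 25 = -382339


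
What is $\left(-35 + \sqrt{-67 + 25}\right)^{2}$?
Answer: $\left(35 - i \sqrt{42}\right)^{2} \approx 1183.0 - 453.65 i$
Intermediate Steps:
$\left(-35 + \sqrt{-67 + 25}\right)^{2} = \left(-35 + \sqrt{-42}\right)^{2} = \left(-35 + i \sqrt{42}\right)^{2}$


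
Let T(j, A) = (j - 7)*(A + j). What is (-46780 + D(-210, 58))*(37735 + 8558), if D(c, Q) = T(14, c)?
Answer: -2229100536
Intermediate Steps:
T(j, A) = (-7 + j)*(A + j)
D(c, Q) = 98 + 7*c (D(c, Q) = 14**2 - 7*c - 7*14 + c*14 = 196 - 7*c - 98 + 14*c = 98 + 7*c)
(-46780 + D(-210, 58))*(37735 + 8558) = (-46780 + (98 + 7*(-210)))*(37735 + 8558) = (-46780 + (98 - 1470))*46293 = (-46780 - 1372)*46293 = -48152*46293 = -2229100536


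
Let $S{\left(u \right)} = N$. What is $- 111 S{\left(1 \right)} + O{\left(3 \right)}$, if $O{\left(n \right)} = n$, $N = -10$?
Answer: $1113$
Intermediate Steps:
$S{\left(u \right)} = -10$
$- 111 S{\left(1 \right)} + O{\left(3 \right)} = \left(-111\right) \left(-10\right) + 3 = 1110 + 3 = 1113$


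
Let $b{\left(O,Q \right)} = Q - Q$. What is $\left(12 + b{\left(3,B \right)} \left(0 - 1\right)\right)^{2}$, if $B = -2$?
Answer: $144$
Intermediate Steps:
$b{\left(O,Q \right)} = 0$
$\left(12 + b{\left(3,B \right)} \left(0 - 1\right)\right)^{2} = \left(12 + 0 \left(0 - 1\right)\right)^{2} = \left(12 + 0 \left(-1\right)\right)^{2} = \left(12 + 0\right)^{2} = 12^{2} = 144$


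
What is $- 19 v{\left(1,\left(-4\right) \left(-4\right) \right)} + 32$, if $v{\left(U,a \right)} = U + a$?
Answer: $-291$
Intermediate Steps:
$- 19 v{\left(1,\left(-4\right) \left(-4\right) \right)} + 32 = - 19 \left(1 - -16\right) + 32 = - 19 \left(1 + 16\right) + 32 = \left(-19\right) 17 + 32 = -323 + 32 = -291$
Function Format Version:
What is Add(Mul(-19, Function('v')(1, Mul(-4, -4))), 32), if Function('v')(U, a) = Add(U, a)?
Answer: -291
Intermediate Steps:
Add(Mul(-19, Function('v')(1, Mul(-4, -4))), 32) = Add(Mul(-19, Add(1, Mul(-4, -4))), 32) = Add(Mul(-19, Add(1, 16)), 32) = Add(Mul(-19, 17), 32) = Add(-323, 32) = -291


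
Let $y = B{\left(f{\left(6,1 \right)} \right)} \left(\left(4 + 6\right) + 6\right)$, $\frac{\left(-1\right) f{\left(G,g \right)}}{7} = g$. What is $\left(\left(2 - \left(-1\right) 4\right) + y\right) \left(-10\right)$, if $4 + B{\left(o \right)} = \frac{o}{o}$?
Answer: $420$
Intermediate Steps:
$f{\left(G,g \right)} = - 7 g$
$B{\left(o \right)} = -3$ ($B{\left(o \right)} = -4 + \frac{o}{o} = -4 + 1 = -3$)
$y = -48$ ($y = - 3 \left(\left(4 + 6\right) + 6\right) = - 3 \left(10 + 6\right) = \left(-3\right) 16 = -48$)
$\left(\left(2 - \left(-1\right) 4\right) + y\right) \left(-10\right) = \left(\left(2 - \left(-1\right) 4\right) - 48\right) \left(-10\right) = \left(\left(2 - -4\right) - 48\right) \left(-10\right) = \left(\left(2 + 4\right) - 48\right) \left(-10\right) = \left(6 - 48\right) \left(-10\right) = \left(-42\right) \left(-10\right) = 420$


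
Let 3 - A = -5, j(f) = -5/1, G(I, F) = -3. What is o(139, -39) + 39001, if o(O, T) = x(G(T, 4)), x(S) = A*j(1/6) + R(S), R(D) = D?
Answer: 38958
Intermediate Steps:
j(f) = -5 (j(f) = -5*1 = -5)
A = 8 (A = 3 - 1*(-5) = 3 + 5 = 8)
x(S) = -40 + S (x(S) = 8*(-5) + S = -40 + S)
o(O, T) = -43 (o(O, T) = -40 - 3 = -43)
o(139, -39) + 39001 = -43 + 39001 = 38958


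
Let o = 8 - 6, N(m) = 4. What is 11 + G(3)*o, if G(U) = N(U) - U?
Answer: 13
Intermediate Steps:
o = 2
G(U) = 4 - U
11 + G(3)*o = 11 + (4 - 1*3)*2 = 11 + (4 - 3)*2 = 11 + 1*2 = 11 + 2 = 13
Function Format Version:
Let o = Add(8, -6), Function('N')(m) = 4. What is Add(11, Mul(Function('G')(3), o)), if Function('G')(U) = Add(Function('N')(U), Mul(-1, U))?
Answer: 13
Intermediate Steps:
o = 2
Function('G')(U) = Add(4, Mul(-1, U))
Add(11, Mul(Function('G')(3), o)) = Add(11, Mul(Add(4, Mul(-1, 3)), 2)) = Add(11, Mul(Add(4, -3), 2)) = Add(11, Mul(1, 2)) = Add(11, 2) = 13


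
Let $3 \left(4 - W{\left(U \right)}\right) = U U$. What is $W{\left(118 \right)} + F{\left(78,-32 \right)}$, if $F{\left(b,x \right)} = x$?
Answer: $- \frac{14008}{3} \approx -4669.3$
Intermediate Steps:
$W{\left(U \right)} = 4 - \frac{U^{2}}{3}$ ($W{\left(U \right)} = 4 - \frac{U U}{3} = 4 - \frac{U^{2}}{3}$)
$W{\left(118 \right)} + F{\left(78,-32 \right)} = \left(4 - \frac{118^{2}}{3}\right) - 32 = \left(4 - \frac{13924}{3}\right) - 32 = - \frac{13912}{3} - 32 = - \frac{14008}{3}$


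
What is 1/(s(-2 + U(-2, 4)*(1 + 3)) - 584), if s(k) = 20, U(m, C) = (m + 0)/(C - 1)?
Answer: -1/564 ≈ -0.0017731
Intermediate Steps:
U(m, C) = m/(-1 + C)
1/(s(-2 + U(-2, 4)*(1 + 3)) - 584) = 1/(20 - 584) = 1/(-564) = -1/564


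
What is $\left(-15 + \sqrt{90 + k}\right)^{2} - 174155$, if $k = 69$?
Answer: $-174155 + \left(15 - \sqrt{159}\right)^{2} \approx -1.7415 \cdot 10^{5}$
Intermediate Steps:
$\left(-15 + \sqrt{90 + k}\right)^{2} - 174155 = \left(-15 + \sqrt{90 + 69}\right)^{2} - 174155 = \left(-15 + \sqrt{159}\right)^{2} - 174155 = -174155 + \left(-15 + \sqrt{159}\right)^{2}$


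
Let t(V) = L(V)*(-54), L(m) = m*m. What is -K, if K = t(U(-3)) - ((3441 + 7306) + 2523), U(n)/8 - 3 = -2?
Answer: 16726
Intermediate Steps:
L(m) = m²
U(n) = 8 (U(n) = 24 + 8*(-2) = 24 - 16 = 8)
t(V) = -54*V² (t(V) = V²*(-54) = -54*V²)
K = -16726 (K = -54*8² - ((3441 + 7306) + 2523) = -54*64 - (10747 + 2523) = -3456 - 1*13270 = -3456 - 13270 = -16726)
-K = -1*(-16726) = 16726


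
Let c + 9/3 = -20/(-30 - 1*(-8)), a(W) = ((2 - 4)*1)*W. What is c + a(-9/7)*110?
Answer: 21619/77 ≈ 280.77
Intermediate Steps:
a(W) = -2*W (a(W) = (-2*1)*W = -2*W)
c = -23/11 (c = -3 - 20/(-30 - 1*(-8)) = -3 - 20/(-30 + 8) = -3 - 20/(-22) = -3 - 20*(-1/22) = -3 + 10/11 = -23/11 ≈ -2.0909)
c + a(-9/7)*110 = -23/11 - (-18)/7*110 = -23/11 - 2*(-9/7)*110 = -23/11 + (18/7)*110 = -23/11 + 1980/7 = 21619/77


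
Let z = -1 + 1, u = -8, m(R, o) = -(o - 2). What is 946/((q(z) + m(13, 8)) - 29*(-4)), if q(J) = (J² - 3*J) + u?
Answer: 473/51 ≈ 9.2745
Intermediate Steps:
m(R, o) = 2 - o (m(R, o) = -(-2 + o) = 2 - o)
z = 0
q(J) = -8 + J² - 3*J (q(J) = (J² - 3*J) - 8 = -8 + J² - 3*J)
946/((q(z) + m(13, 8)) - 29*(-4)) = 946/(((-8 + 0² - 3*0) + (2 - 1*8)) - 29*(-4)) = 946/(((-8 + 0 + 0) + (2 - 8)) + 116) = 946/((-8 - 6) + 116) = 946/(-14 + 116) = 946/102 = 946*(1/102) = 473/51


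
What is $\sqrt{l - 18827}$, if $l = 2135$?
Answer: $2 i \sqrt{4173} \approx 129.2 i$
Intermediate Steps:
$\sqrt{l - 18827} = \sqrt{2135 - 18827} = \sqrt{-16692} = 2 i \sqrt{4173}$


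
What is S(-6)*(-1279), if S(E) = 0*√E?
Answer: 0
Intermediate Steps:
S(E) = 0
S(-6)*(-1279) = 0*(-1279) = 0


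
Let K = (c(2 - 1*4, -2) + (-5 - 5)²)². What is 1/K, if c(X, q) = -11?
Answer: 1/7921 ≈ 0.00012625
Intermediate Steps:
K = 7921 (K = (-11 + (-5 - 5)²)² = (-11 + (-10)²)² = (-11 + 100)² = 89² = 7921)
1/K = 1/7921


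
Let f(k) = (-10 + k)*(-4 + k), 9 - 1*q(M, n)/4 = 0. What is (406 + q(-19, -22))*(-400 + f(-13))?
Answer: -3978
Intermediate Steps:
q(M, n) = 36 (q(M, n) = 36 - 4*0 = 36 + 0 = 36)
(406 + q(-19, -22))*(-400 + f(-13)) = (406 + 36)*(-400 + (40 + (-13)² - 14*(-13))) = 442*(-400 + (40 + 169 + 182)) = 442*(-400 + 391) = 442*(-9) = -3978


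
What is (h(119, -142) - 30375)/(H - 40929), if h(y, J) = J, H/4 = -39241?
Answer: 30517/197893 ≈ 0.15421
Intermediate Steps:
H = -156964 (H = 4*(-39241) = -156964)
(h(119, -142) - 30375)/(H - 40929) = (-142 - 30375)/(-156964 - 40929) = -30517/(-197893) = -30517*(-1/197893) = 30517/197893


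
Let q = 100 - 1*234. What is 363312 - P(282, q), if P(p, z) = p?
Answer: 363030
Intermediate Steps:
q = -134 (q = 100 - 234 = -134)
363312 - P(282, q) = 363312 - 1*282 = 363312 - 282 = 363030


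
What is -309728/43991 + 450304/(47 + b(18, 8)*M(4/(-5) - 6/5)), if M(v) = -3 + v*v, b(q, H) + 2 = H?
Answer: 19792907680/2331523 ≈ 8489.3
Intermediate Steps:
b(q, H) = -2 + H
M(v) = -3 + v**2
-309728/43991 + 450304/(47 + b(18, 8)*M(4/(-5) - 6/5)) = -309728/43991 + 450304/(47 + (-2 + 8)*(-3 + (4/(-5) - 6/5)**2)) = -309728*1/43991 + 450304/(47 + 6*(-3 + (4*(-1/5) - 6*1/5)**2)) = -309728/43991 + 450304/(47 + 6*(-3 + (-4/5 - 6/5)**2)) = -309728/43991 + 450304/(47 + 6*(-3 + (-2)**2)) = -309728/43991 + 450304/(47 + 6*(-3 + 4)) = -309728/43991 + 450304/(47 + 6*1) = -309728/43991 + 450304/(47 + 6) = -309728/43991 + 450304/53 = 19792907680/2331523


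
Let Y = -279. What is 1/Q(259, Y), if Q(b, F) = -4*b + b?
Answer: -1/777 ≈ -0.0012870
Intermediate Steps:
Q(b, F) = -3*b
1/Q(259, Y) = 1/(-3*259) = 1/(-777) = -1/777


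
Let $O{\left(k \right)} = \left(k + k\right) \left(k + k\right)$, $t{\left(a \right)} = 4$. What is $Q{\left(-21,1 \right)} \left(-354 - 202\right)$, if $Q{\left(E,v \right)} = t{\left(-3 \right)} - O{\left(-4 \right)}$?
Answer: $33360$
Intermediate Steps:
$O{\left(k \right)} = 4 k^{2}$ ($O{\left(k \right)} = 2 k 2 k = 4 k^{2}$)
$Q{\left(E,v \right)} = -60$ ($Q{\left(E,v \right)} = 4 - 4 \left(-4\right)^{2} = 4 - 4 \cdot 16 = 4 - 64 = -60$)
$Q{\left(-21,1 \right)} \left(-354 - 202\right) = - 60 \left(-354 - 202\right) = \left(-60\right) \left(-556\right) = 33360$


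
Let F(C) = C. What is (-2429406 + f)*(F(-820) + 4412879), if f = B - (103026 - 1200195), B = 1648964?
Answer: 1397418210893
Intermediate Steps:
f = 2746133 (f = 1648964 - (103026 - 1200195) = 1648964 - 1*(-1097169) = 1648964 + 1097169 = 2746133)
(-2429406 + f)*(F(-820) + 4412879) = (-2429406 + 2746133)*(-820 + 4412879) = 316727*4412059 = 1397418210893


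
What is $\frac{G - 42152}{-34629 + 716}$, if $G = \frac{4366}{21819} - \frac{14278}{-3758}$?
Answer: $\frac{1727979553397}{1390361816613} \approx 1.2428$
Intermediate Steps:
$G = \frac{163969555}{40997901}$ ($G = 4366 \cdot \frac{1}{21819} - - \frac{7139}{1879} = \frac{4366}{21819} + \frac{7139}{1879} = \frac{163969555}{40997901} \approx 3.9995$)
$\frac{G - 42152}{-34629 + 716} = \frac{\frac{163969555}{40997901} - 42152}{-34629 + 716} = - \frac{1727979553397}{40997901 \left(-33913\right)} = \left(- \frac{1727979553397}{40997901}\right) \left(- \frac{1}{33913}\right) = \frac{1727979553397}{1390361816613}$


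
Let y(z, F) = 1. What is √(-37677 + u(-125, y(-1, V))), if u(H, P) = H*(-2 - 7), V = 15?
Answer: 2*I*√9138 ≈ 191.19*I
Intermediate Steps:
u(H, P) = -9*H (u(H, P) = H*(-9) = -9*H)
√(-37677 + u(-125, y(-1, V))) = √(-37677 - 9*(-125)) = √(-37677 + 1125) = √(-36552) = 2*I*√9138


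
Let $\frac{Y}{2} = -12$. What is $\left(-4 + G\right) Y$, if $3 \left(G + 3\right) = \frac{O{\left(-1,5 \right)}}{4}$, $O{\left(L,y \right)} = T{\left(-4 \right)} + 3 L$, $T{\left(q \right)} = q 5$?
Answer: $214$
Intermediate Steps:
$Y = -24$ ($Y = 2 \left(-12\right) = -24$)
$T{\left(q \right)} = 5 q$
$O{\left(L,y \right)} = -20 + 3 L$ ($O{\left(L,y \right)} = 5 \left(-4\right) + 3 L = -20 + 3 L$)
$G = - \frac{59}{12}$ ($G = -3 + \frac{\left(-20 + 3 \left(-1\right)\right) \frac{1}{4}}{3} = -3 + \frac{\left(-20 - 3\right) \frac{1}{4}}{3} = -3 + \frac{\left(-23\right) \frac{1}{4}}{3} = -3 + \frac{1}{3} \left(- \frac{23}{4}\right) = -3 - \frac{23}{12} = - \frac{59}{12} \approx -4.9167$)
$\left(-4 + G\right) Y = \left(-4 - \frac{59}{12}\right) \left(-24\right) = \left(- \frac{107}{12}\right) \left(-24\right) = 214$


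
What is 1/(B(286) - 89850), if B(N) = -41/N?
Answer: -286/25697141 ≈ -1.1130e-5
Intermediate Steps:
1/(B(286) - 89850) = 1/(-41/286 - 89850) = 1/(-25697141/286) = -286/25697141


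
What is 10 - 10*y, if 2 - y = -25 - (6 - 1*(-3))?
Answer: -350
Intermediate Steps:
y = 36 (y = 2 - (-25 - (6 - 1*(-3))) = 2 - (-25 - (6 + 3)) = 2 - (-25 - 1*9) = 2 - (-25 - 9) = 2 - 1*(-34) = 2 + 34 = 36)
10 - 10*y = 10 - 10*36 = 10 - 360 = -350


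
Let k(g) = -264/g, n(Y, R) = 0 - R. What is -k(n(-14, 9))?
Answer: -88/3 ≈ -29.333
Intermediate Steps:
n(Y, R) = -R
-k(n(-14, 9)) = -(-264)/((-1*9)) = -(-264)/(-9) = -(-264)*(-1)/9 = -1*88/3 = -88/3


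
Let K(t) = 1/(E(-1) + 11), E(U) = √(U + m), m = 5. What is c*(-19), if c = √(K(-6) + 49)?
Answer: -19*√8294/13 ≈ -133.10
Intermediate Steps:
E(U) = √(5 + U) (E(U) = √(U + 5) = √(5 + U))
K(t) = 1/13 (K(t) = 1/(√(5 - 1) + 11) = 1/(√4 + 11) = 1/(2 + 11) = 1/13)
c = √8294/13 (c = √(1/13 + 49) = √(638/13) = √8294/13 ≈ 7.0055)
c*(-19) = (√8294/13)*(-19) = -19*√8294/13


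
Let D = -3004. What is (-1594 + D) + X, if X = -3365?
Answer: -7963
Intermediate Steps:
(-1594 + D) + X = (-1594 - 3004) - 3365 = -4598 - 3365 = -7963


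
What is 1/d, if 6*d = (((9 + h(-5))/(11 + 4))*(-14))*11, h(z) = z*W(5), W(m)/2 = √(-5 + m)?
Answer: -5/77 ≈ -0.064935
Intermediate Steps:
W(m) = 2*√(-5 + m)
h(z) = 0 (h(z) = z*(2*√(-5 + 5)) = z*(2*√0) = z*(2*0) = z*0 = 0)
d = -77/5 (d = ((((9 + 0)/(11 + 4))*(-14))*11)/6 = (((9/15)*(-14))*11)/6 = (((9*(1/15))*(-14))*11)/6 = (((⅗)*(-14))*11)/6 = (-42/5*11)/6 = (⅙)*(-462/5) = -77/5 ≈ -15.400)
1/d = 1/(-77/5) = -5/77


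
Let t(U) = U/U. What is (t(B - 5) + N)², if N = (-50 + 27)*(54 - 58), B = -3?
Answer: 8649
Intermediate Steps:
t(U) = 1
N = 92 (N = -23*(-4) = 92)
(t(B - 5) + N)² = (1 + 92)² = 93² = 8649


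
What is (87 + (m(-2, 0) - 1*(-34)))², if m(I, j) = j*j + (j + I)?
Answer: 14161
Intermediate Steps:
m(I, j) = I + j + j² (m(I, j) = j² + (I + j) = I + j + j²)
(87 + (m(-2, 0) - 1*(-34)))² = (87 + ((-2 + 0 + 0²) - 1*(-34)))² = (87 + ((-2 + 0 + 0) + 34))² = (87 + (-2 + 34))² = (87 + 32)² = 119² = 14161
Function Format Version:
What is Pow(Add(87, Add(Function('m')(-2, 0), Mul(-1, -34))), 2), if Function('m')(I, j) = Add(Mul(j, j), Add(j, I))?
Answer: 14161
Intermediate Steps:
Function('m')(I, j) = Add(I, j, Pow(j, 2)) (Function('m')(I, j) = Add(Pow(j, 2), Add(I, j)) = Add(I, j, Pow(j, 2)))
Pow(Add(87, Add(Function('m')(-2, 0), Mul(-1, -34))), 2) = Pow(Add(87, Add(Add(-2, 0, Pow(0, 2)), Mul(-1, -34))), 2) = Pow(Add(87, Add(Add(-2, 0, 0), 34)), 2) = Pow(Add(87, Add(-2, 34)), 2) = Pow(Add(87, 32), 2) = Pow(119, 2) = 14161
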